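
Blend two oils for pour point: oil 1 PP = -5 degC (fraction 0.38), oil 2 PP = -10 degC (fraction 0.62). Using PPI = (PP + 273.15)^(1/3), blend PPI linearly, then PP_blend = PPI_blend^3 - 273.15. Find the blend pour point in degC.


PPI_1 = (-5 + 273.15)^(1/3) = 6.448508
PPI_2 = (-10 + 273.15)^(1/3) = 6.408176
PPI_blend = 0.38 * 6.448508 + 0.62 * 6.408176 = 6.423502
PP_blend = 6.423502^3 - 273.15 = 265.0425 - 273.15 = -8.11

-8.11 degC


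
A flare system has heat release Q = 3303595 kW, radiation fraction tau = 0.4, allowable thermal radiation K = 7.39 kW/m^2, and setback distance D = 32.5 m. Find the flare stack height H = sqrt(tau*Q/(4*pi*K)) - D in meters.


tau*Q/(4*pi*K) = 0.4 * 3303595 / (4 * pi * 7.39) = 14229.6
sqrt(14229.6) = 119.288
H = 119.288 - 32.5 = 86.79

86.79 m


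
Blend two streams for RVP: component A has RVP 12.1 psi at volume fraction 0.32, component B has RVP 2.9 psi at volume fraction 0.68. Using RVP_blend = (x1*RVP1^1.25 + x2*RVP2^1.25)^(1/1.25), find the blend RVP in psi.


Chevron index: RVP_blend = (sum xi*RVPi^1.25)^(1/1.25)
RVP^1.25 terms: 0.32 * 12.1^1.25 + 0.68 * 2.9^1.25 = 9.79497
RVP_blend = 9.79497^(1/1.25) = 6.206

6.206 psi


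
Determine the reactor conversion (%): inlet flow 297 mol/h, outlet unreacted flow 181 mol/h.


X = (F_in - F_out) / F_in * 100
Moles reacted = 297 - 181 = 116
X = 116 / 297 * 100
= 0.3906 * 100
= 39.06 %

39.06 %


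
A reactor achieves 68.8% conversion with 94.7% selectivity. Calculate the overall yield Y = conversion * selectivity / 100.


Overall yield = conversion (%) * selectivity (%) / 100
Conversion = 68.8%, Selectivity = 94.7%
Y = 68.8 * 94.7 / 100
= 65.1536 %

65.1536 %


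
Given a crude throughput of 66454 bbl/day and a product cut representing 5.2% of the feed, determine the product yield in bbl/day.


Crude throughput = 66454 bbl/day
Fraction yield = 5.2%
yield = throughput * fraction / 100
yield = 66454 * 5.2 / 100 = 3455.608

3455.608 bbl/day


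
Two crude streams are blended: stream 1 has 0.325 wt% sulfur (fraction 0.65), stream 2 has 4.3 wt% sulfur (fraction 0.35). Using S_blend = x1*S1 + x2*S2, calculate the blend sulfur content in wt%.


Linear sulfur blending: S_blend = x1*S1 + x2*S2
Contribution 1: 0.65 * 0.325 = 0.21125 wt%
Contribution 2: 0.35 * 4.3 = 1.505 wt%
S_blend = 0.21125 + 1.505 = 1.71625

1.71625 wt%


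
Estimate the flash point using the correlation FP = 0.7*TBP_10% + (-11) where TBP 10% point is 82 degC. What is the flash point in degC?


FP = 0.7 * 82 + (-11) = 46.4

46.4 degC


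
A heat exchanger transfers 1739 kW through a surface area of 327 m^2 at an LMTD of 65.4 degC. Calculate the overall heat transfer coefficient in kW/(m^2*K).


From Q = U*A*LMTD, U = Q / (A * LMTD)
U = 1739 / (327 * 65.4) = 1739 / 21385.8 = 0.08132

0.08132 kW/(m^2*K)


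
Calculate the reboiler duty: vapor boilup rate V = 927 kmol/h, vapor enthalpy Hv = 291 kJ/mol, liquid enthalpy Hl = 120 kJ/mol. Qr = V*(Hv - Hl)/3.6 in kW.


Qr = 927 * (291 - 120) / 3.6 = 927 * 171 / 3.6 = 44030

44030 kW


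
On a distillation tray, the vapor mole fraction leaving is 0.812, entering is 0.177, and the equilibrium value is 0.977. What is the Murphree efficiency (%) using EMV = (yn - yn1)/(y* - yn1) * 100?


Murphree vapor efficiency: EMV = (y_n - y_(n-1)) / (y*_n - y_(n-1)) * 100
EMV = (0.812 - 0.177) / (0.977 - 0.177) * 100 = 0.635 / 0.8 * 100 = 79.38

79.38 %


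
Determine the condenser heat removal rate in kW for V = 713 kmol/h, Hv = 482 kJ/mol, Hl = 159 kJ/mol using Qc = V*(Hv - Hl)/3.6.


Qc = 713 * (482 - 159) / 3.6 = 713 * 323 / 3.6 = 63970

63970 kW


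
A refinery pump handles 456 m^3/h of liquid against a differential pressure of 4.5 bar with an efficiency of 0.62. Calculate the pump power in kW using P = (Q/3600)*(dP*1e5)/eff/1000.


Q = 456 / 3600 = 0.126667 m^3/s
P = 0.126667 * (4.5 * 1e5) / 0.62 / 1000 = 91.94

91.94 kW


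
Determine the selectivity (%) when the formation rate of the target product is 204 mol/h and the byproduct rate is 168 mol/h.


Selectivity = desired / (desired + undesired) * 100
Total products = 204 + 168 = 372 mol/h
S = 204 / 372 * 100
= 0.5484 * 100
= 54.84 %

54.84 %


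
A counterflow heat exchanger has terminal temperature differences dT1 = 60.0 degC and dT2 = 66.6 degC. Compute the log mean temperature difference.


LMTD = (dT1 - dT2) / ln(dT1/dT2)
= (60.0 - 66.6) / ln(60.0 / 66.6) = -6.6 / -0.10436 = 63.24

63.24 degC


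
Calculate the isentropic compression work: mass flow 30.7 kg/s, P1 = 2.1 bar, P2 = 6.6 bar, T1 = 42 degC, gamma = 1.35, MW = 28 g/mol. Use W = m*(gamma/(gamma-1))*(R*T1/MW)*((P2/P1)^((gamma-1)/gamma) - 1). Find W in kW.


Isentropic work: W = m*(gamma/(gamma-1))*(R*T1/MW)*((P2/P1)^((gamma-1)/gamma) - 1)
T1 = 42 + 273.15 = 315.15 K
Pressure ratio = 6.6 / 2.1 = 3.14286
Exponent = (1.35 - 1)/1.35 = 0.259259
(P2/P1)^exp - 1 = 3.14286^0.259259 - 1 = 0.345662
W = 30.7 * 1.35 / 0.35 * 8.314 * 315.15 / 28 * 0.345662 = 3830

3830 kW


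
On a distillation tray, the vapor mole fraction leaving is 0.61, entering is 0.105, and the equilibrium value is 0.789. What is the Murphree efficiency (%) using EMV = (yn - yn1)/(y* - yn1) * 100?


Murphree vapor efficiency: EMV = (y_n - y_(n-1)) / (y*_n - y_(n-1)) * 100
EMV = (0.61 - 0.105) / (0.789 - 0.105) * 100 = 0.505 / 0.684 * 100 = 73.83

73.83 %


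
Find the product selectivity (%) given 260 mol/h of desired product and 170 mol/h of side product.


Selectivity = desired / (desired + undesired) * 100
Total products = 260 + 170 = 430 mol/h
S = 260 / 430 * 100
= 0.6047 * 100
= 60.47 %

60.47 %


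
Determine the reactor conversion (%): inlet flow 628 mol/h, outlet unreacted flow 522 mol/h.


X = (F_in - F_out) / F_in * 100
Moles reacted = 628 - 522 = 106
X = 106 / 628 * 100
= 0.1688 * 100
= 16.88 %

16.88 %


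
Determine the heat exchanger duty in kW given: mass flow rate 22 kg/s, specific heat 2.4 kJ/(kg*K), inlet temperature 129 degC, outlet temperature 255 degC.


Q = m_dot * cp * delta_T
delta_T = 255 - 129 = 126 K
Q = 22 * 2.4 * 126
= 52.8 * 126
= 6652.8 kW

6652.8 kW


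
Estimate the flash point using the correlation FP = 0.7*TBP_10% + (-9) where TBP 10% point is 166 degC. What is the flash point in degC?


FP = 0.7 * 166 + (-9) = 107.2

107.2 degC


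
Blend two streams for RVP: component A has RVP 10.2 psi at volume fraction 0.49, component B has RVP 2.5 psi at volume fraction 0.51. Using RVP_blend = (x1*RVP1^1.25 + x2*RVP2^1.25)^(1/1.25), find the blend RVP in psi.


Chevron index: RVP_blend = (sum xi*RVPi^1.25)^(1/1.25)
RVP^1.25 terms: 0.49 * 10.2^1.25 + 0.51 * 2.5^1.25 = 10.5352
RVP_blend = 10.5352^(1/1.25) = 6.578

6.578 psi


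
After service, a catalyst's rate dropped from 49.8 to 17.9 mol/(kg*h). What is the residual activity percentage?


Activity (%) = (rate_used / rate_fresh) * 100
rate_used = 17.9, rate_fresh = 49.8
= (17.9 / 49.8) * 100
= 0.3594 * 100 = 35.94

35.94 %


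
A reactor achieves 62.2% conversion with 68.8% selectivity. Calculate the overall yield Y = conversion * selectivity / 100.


Overall yield = conversion (%) * selectivity (%) / 100
Conversion = 62.2%, Selectivity = 68.8%
Y = 62.2 * 68.8 / 100
= 42.7936 %

42.7936 %


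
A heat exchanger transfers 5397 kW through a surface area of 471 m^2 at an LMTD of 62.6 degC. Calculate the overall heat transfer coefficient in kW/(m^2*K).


From Q = U*A*LMTD, U = Q / (A * LMTD)
U = 5397 / (471 * 62.6) = 5397 / 29484.6 = 0.1830

0.1830 kW/(m^2*K)


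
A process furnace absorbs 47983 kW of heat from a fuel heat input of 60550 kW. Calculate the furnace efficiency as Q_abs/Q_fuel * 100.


Furnace efficiency = Q_absorbed / Q_fuel * 100
= 47983 / 60550 * 100 = 79.25

79.25 %


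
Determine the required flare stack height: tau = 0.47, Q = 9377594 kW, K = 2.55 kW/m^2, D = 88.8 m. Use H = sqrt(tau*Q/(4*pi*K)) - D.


tau*Q/(4*pi*K) = 0.47 * 9377594 / (4 * pi * 2.55) = 137543
sqrt(137543) = 370.868
H = 370.868 - 88.8 = 282.1

282.1 m


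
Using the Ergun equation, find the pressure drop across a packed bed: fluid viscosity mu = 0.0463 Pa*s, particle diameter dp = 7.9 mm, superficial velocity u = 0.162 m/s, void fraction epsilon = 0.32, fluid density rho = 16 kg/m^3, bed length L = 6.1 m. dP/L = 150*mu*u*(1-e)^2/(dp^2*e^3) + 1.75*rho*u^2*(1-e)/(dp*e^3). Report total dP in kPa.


dp = 7.9 mm = 0.0079 m
Viscous term = 150*0.0463*0.162*(1-0.32)^2 / (0.0079^2*0.32^3) = 254391
Inertial term = 1.75*16*0.162^2*(1-0.32) / (0.0079*0.32^3) = 1930.28
dP/L = 254391 + 1930.28 = 256321 Pa/m
dP = 256321 * 6.1 / 1000 = 1564 kPa

1564 kPa


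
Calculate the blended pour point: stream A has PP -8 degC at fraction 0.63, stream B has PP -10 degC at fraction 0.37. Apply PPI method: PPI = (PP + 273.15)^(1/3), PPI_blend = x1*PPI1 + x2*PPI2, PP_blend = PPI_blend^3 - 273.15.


PPI_1 = (-8 + 273.15)^(1/3) = 6.42437
PPI_2 = (-10 + 273.15)^(1/3) = 6.408176
PPI_blend = 0.63 * 6.42437 + 0.37 * 6.408176 = 6.418378
PP_blend = 6.418378^3 - 273.15 = 264.4088 - 273.15 = -8.74

-8.74 degC


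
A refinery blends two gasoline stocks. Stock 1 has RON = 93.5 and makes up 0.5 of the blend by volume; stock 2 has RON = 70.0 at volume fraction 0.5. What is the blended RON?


Linear blending: RON_blend = sum(vi * RONi)
Contribution 1: 0.5 * 93.5 = 46.75
Contribution 2: 0.5 * 70.0 = 35
RON_blend = 46.75 + 35 = 81.75

81.75


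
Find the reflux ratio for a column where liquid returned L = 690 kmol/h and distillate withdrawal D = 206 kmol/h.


Reflux ratio definition: R = L / D (liquid returned / distillate withdrawn)
L = 690 kmol/h, D = 206 kmol/h
R = 690 / 206 = 3.350

3.350


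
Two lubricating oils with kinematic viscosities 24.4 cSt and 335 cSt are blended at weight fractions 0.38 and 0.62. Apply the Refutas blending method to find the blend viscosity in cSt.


Refutas method: VBN_i = 14.534*ln(ln(visc_i + 0.8)) + 10.975, blended linearly by mass fraction; since VBN is linear in VBI_i = ln(ln(visc_i + 0.8)) and the fractions sum to 1, blend VBI directly: visc = exp(exp(VBI_blend)) - 0.8
VBI_1 = ln(ln(24.4 + 0.8)) = 1.1715
VBI_2 = ln(ln(335 + 0.8)) = 1.7607
VBI_blend = 0.38 * 1.1715 + 0.62 * 1.7607 = 1.5368
visc_blend = exp(exp(1.5368)) - 0.8 = 103.8

103.8 cSt


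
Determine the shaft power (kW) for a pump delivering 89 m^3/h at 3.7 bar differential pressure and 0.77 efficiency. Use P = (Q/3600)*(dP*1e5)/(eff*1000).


Q = 89 / 3600 = 0.0247222 m^3/s
P = 0.0247222 * (3.7 * 1e5) / 0.77 / 1000 = 11.88

11.88 kW


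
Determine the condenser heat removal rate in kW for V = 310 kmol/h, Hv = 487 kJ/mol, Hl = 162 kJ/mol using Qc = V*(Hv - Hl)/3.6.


Qc = 310 * (487 - 162) / 3.6 = 310 * 325 / 3.6 = 27990

27990 kW


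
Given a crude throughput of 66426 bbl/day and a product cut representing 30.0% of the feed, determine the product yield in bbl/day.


Crude throughput = 66426 bbl/day
Fraction yield = 30.0%
yield = throughput * fraction / 100
yield = 66426 * 30.0 / 100 = 19927.8

19927.8 bbl/day


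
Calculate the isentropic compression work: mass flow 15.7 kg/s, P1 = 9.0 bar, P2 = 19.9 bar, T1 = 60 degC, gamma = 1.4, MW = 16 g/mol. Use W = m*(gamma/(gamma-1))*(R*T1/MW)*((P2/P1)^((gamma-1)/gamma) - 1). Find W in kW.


Isentropic work: W = m*(gamma/(gamma-1))*(R*T1/MW)*((P2/P1)^((gamma-1)/gamma) - 1)
T1 = 60 + 273.15 = 333.15 K
Pressure ratio = 19.9 / 9.0 = 2.21111
Exponent = (1.4 - 1)/1.4 = 0.285714
(P2/P1)^exp - 1 = 2.21111^0.285714 - 1 = 0.254469
W = 15.7 * 1.4 / 0.4 * 8.314 * 333.15 / 16 * 0.254469 = 2421

2421 kW


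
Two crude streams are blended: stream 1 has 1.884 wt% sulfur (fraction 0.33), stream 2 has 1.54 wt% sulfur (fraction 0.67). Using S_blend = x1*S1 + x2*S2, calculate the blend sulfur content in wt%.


Linear sulfur blending: S_blend = x1*S1 + x2*S2
Contribution 1: 0.33 * 1.884 = 0.62172 wt%
Contribution 2: 0.67 * 1.54 = 1.0318 wt%
S_blend = 0.62172 + 1.0318 = 1.65352

1.65352 wt%


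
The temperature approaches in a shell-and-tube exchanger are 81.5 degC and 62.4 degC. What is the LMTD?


LMTD = (dT1 - dT2) / ln(dT1/dT2)
= (81.5 - 62.4) / ln(81.5 / 62.4) = 19.1 / 0.267038 = 71.53

71.53 degC


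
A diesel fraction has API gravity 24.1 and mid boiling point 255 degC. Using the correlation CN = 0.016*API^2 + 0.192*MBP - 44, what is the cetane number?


CN = 0.016 * 24.1^2 + 0.192 * 255 - 44
CN = 9.29296 + 48.96 - 44 = 14.25296

14.25296


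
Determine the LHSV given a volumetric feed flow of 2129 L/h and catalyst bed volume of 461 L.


LHSV = volumetric feed rate / catalyst volume
= 2129 L/h / 461 L
= 4.618 h^-1

4.618 h^-1


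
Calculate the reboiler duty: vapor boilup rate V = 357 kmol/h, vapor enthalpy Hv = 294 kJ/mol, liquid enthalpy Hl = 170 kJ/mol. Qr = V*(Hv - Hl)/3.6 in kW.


Qr = 357 * (294 - 170) / 3.6 = 357 * 124 / 3.6 = 12300

12300 kW


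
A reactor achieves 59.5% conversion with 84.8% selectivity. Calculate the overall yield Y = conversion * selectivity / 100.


Overall yield = conversion (%) * selectivity (%) / 100
Conversion = 59.5%, Selectivity = 84.8%
Y = 59.5 * 84.8 / 100
= 50.456 %

50.456 %


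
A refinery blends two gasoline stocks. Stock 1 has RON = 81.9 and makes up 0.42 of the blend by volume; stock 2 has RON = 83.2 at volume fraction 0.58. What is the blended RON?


Linear blending: RON_blend = sum(vi * RONi)
Contribution 1: 0.42 * 81.9 = 34.398
Contribution 2: 0.58 * 83.2 = 48.256
RON_blend = 34.398 + 48.256 = 82.654

82.654


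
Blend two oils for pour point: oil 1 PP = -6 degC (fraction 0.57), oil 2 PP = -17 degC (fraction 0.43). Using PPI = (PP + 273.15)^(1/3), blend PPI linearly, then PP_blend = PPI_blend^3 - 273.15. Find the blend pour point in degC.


PPI_1 = (-6 + 273.15)^(1/3) = 6.440482
PPI_2 = (-17 + 273.15)^(1/3) = 6.350844
PPI_blend = 0.57 * 6.440482 + 0.43 * 6.350844 = 6.401938
PP_blend = 6.401938^3 - 273.15 = 262.3822 - 273.15 = -10.77

-10.77 degC


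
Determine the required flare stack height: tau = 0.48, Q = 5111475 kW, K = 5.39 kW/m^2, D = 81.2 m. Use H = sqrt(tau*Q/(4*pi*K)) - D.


tau*Q/(4*pi*K) = 0.48 * 5111475 / (4 * pi * 5.39) = 36223.4
sqrt(36223.4) = 190.324
H = 190.324 - 81.2 = 109.1

109.1 m


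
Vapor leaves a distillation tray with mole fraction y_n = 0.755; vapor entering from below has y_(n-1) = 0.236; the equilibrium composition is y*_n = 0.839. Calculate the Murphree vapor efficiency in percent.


Murphree vapor efficiency: EMV = (y_n - y_(n-1)) / (y*_n - y_(n-1)) * 100
EMV = (0.755 - 0.236) / (0.839 - 0.236) * 100 = 0.519 / 0.603 * 100 = 86.07

86.07 %


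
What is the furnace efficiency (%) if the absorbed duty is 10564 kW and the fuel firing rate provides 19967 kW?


Furnace efficiency = Q_absorbed / Q_fuel * 100
= 10564 / 19967 * 100 = 52.91

52.91 %


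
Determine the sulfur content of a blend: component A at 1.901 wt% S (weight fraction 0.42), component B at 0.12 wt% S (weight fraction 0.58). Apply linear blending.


Linear sulfur blending: S_blend = x1*S1 + x2*S2
Contribution 1: 0.42 * 1.901 = 0.79842 wt%
Contribution 2: 0.58 * 0.12 = 0.0696 wt%
S_blend = 0.79842 + 0.0696 = 0.86802

0.86802 wt%


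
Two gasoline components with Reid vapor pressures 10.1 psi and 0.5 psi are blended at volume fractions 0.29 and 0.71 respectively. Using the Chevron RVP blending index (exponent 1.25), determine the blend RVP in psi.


Chevron index: RVP_blend = (sum xi*RVPi^1.25)^(1/1.25)
RVP^1.25 terms: 0.29 * 10.1^1.25 + 0.71 * 0.5^1.25 = 5.52007
RVP_blend = 5.52007^(1/1.25) = 3.922

3.922 psi


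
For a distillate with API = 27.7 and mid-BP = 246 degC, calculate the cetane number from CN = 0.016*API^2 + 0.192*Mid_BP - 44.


CN = 0.016 * 27.7^2 + 0.192 * 246 - 44
CN = 12.27664 + 47.232 - 44 = 15.50864

15.50864


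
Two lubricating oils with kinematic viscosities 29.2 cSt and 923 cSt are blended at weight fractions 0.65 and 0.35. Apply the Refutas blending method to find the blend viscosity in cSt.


Refutas method: VBN_i = 14.534*ln(ln(visc_i + 0.8)) + 10.975, blended linearly by mass fraction; since VBN is linear in VBI_i = ln(ln(visc_i + 0.8)) and the fractions sum to 1, blend VBI directly: visc = exp(exp(VBI_blend)) - 0.8
VBI_1 = ln(ln(29.2 + 0.8)) = 1.22413
VBI_2 = ln(ln(923 + 0.8)) = 1.9211
VBI_blend = 0.65 * 1.22413 + 0.35 * 1.9211 = 1.46807
visc_blend = exp(exp(1.46807)) - 0.8 = 75.97

75.97 cSt


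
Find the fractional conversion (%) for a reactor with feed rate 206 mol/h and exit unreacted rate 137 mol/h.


X = (F_in - F_out) / F_in * 100
Moles reacted = 206 - 137 = 69
X = 69 / 206 * 100
= 0.3350 * 100
= 33.50 %

33.50 %


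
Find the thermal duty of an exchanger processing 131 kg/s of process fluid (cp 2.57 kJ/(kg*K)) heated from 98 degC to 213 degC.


Q = m_dot * cp * delta_T
delta_T = 213 - 98 = 115 K
Q = 131 * 2.57 * 115
= 336.67 * 115
= 38717.05 kW

38717.05 kW


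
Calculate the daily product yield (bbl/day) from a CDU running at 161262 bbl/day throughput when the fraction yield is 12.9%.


Crude throughput = 161262 bbl/day
Fraction yield = 12.9%
yield = throughput * fraction / 100
yield = 161262 * 12.9 / 100 = 20802.798

20802.798 bbl/day


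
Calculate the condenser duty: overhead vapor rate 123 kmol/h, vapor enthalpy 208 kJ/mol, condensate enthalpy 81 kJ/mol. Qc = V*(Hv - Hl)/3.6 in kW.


Qc = 123 * (208 - 81) / 3.6 = 123 * 127 / 3.6 = 4339

4339 kW


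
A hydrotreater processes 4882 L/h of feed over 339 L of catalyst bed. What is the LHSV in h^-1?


LHSV = volumetric feed rate / catalyst volume
= 4882 L/h / 339 L
= 14.40 h^-1

14.40 h^-1


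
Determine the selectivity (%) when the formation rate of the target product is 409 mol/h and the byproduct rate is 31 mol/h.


Selectivity = desired / (desired + undesired) * 100
Total products = 409 + 31 = 440 mol/h
S = 409 / 440 * 100
= 0.9295 * 100
= 92.95 %

92.95 %


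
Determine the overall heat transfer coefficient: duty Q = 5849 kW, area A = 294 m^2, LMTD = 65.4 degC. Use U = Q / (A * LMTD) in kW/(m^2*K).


From Q = U*A*LMTD, U = Q / (A * LMTD)
U = 5849 / (294 * 65.4) = 5849 / 19227.6 = 0.3042

0.3042 kW/(m^2*K)


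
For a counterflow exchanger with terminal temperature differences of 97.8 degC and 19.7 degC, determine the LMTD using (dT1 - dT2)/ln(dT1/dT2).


LMTD = (dT1 - dT2) / ln(dT1/dT2)
= (97.8 - 19.7) / ln(97.8 / 19.7) = 78.1 / 1.60231 = 48.74

48.74 degC


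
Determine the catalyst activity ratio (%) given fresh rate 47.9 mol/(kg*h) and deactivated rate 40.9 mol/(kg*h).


Activity (%) = (rate_used / rate_fresh) * 100
rate_used = 40.9, rate_fresh = 47.9
= (40.9 / 47.9) * 100
= 0.8539 * 100 = 85.39

85.39 %


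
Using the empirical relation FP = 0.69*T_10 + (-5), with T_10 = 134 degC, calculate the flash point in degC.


FP = 0.69 * 134 + (-5) = 87.46

87.46 degC


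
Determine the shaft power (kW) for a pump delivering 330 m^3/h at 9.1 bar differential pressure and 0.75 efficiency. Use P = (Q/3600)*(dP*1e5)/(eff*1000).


Q = 330 / 3600 = 0.0916667 m^3/s
P = 0.0916667 * (9.1 * 1e5) / 0.75 / 1000 = 111.2

111.2 kW


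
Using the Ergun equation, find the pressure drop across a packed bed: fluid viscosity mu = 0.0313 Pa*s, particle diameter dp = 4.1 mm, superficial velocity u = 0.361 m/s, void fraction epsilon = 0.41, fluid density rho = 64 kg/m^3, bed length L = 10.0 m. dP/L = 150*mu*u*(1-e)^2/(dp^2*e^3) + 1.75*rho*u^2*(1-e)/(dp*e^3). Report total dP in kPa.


dp = 4.1 mm = 0.0041 m
Viscous term = 150*0.0313*0.361*(1-0.41)^2 / (0.0041^2*0.41^3) = 509246
Inertial term = 1.75*64*0.361^2*(1-0.41) / (0.0041*0.41^3) = 30475.4
dP/L = 509246 + 30475.4 = 539721 Pa/m
dP = 539721 * 10.0 / 1000 = 5397 kPa

5397 kPa


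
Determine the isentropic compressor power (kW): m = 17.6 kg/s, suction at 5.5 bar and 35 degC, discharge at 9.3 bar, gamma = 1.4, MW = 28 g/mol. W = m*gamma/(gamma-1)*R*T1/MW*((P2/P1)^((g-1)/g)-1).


Isentropic work: W = m*(gamma/(gamma-1))*(R*T1/MW)*((P2/P1)^((gamma-1)/gamma) - 1)
T1 = 35 + 273.15 = 308.15 K
Pressure ratio = 9.3 / 5.5 = 1.69091
Exponent = (1.4 - 1)/1.4 = 0.285714
(P2/P1)^exp - 1 = 1.69091^0.285714 - 1 = 0.161923
W = 17.6 * 1.4 / 0.4 * 8.314 * 308.15 / 28 * 0.161923 = 912.6

912.6 kW


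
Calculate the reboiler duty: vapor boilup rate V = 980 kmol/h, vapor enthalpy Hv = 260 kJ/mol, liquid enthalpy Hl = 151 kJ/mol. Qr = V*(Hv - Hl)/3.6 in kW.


Qr = 980 * (260 - 151) / 3.6 = 980 * 109 / 3.6 = 29670

29670 kW


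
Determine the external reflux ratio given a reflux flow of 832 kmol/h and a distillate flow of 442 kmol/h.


Reflux ratio definition: R = L / D (liquid returned / distillate withdrawn)
L = 832 kmol/h, D = 442 kmol/h
R = 832 / 442 = 1.882

1.882


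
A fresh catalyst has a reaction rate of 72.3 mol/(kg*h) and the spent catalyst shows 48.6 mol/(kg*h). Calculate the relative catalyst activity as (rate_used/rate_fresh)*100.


Activity (%) = (rate_used / rate_fresh) * 100
rate_used = 48.6, rate_fresh = 72.3
= (48.6 / 72.3) * 100
= 0.6722 * 100 = 67.22

67.22 %


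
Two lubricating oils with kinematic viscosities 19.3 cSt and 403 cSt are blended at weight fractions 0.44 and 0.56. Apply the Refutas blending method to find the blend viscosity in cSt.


Refutas method: VBN_i = 14.534*ln(ln(visc_i + 0.8)) + 10.975, blended linearly by mass fraction; since VBN is linear in VBI_i = ln(ln(visc_i + 0.8)) and the fractions sum to 1, blend VBI directly: visc = exp(exp(VBI_blend)) - 0.8
VBI_1 = ln(ln(19.3 + 0.8)) = 1.09885
VBI_2 = ln(ln(403 + 0.8)) = 1.79191
VBI_blend = 0.44 * 1.09885 + 0.56 * 1.79191 = 1.48696
visc_blend = exp(exp(1.48696)) - 0.8 = 82.60

82.60 cSt


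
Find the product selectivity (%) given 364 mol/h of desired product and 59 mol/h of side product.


Selectivity = desired / (desired + undesired) * 100
Total products = 364 + 59 = 423 mol/h
S = 364 / 423 * 100
= 0.8605 * 100
= 86.05 %

86.05 %


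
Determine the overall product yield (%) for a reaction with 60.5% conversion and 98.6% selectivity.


Overall yield = conversion (%) * selectivity (%) / 100
Conversion = 60.5%, Selectivity = 98.6%
Y = 60.5 * 98.6 / 100
= 59.653 %

59.653 %


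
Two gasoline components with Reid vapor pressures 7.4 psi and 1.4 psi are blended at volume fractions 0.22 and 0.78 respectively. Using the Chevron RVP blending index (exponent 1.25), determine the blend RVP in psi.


Chevron index: RVP_blend = (sum xi*RVPi^1.25)^(1/1.25)
RVP^1.25 terms: 0.22 * 7.4^1.25 + 0.78 * 1.4^1.25 = 3.87294
RVP_blend = 3.87294^(1/1.25) = 2.954

2.954 psi


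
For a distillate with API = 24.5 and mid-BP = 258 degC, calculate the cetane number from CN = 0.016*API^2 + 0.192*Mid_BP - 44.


CN = 0.016 * 24.5^2 + 0.192 * 258 - 44
CN = 9.604 + 49.536 - 44 = 15.14

15.14


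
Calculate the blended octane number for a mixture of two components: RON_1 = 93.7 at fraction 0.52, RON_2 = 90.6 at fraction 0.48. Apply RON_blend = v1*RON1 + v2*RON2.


Linear blending: RON_blend = sum(vi * RONi)
Contribution 1: 0.52 * 93.7 = 48.724
Contribution 2: 0.48 * 90.6 = 43.488
RON_blend = 48.724 + 43.488 = 92.212

92.212


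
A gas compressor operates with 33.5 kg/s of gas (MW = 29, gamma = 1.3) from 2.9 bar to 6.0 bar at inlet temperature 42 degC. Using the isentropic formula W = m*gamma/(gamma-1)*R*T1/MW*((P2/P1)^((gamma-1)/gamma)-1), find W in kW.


Isentropic work: W = m*(gamma/(gamma-1))*(R*T1/MW)*((P2/P1)^((gamma-1)/gamma) - 1)
T1 = 42 + 273.15 = 315.15 K
Pressure ratio = 6.0 / 2.9 = 2.06897
Exponent = (1.3 - 1)/1.3 = 0.230769
(P2/P1)^exp - 1 = 2.06897^0.230769 - 1 = 0.182677
W = 33.5 * 1.3 / 0.3 * 8.314 * 315.15 / 29 * 0.182677 = 2396

2396 kW


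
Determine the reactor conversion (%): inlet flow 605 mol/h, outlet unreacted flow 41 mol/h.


X = (F_in - F_out) / F_in * 100
Moles reacted = 605 - 41 = 564
X = 564 / 605 * 100
= 0.9322 * 100
= 93.22 %

93.22 %


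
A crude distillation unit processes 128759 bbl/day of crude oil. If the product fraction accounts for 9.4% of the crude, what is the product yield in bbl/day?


Crude throughput = 128759 bbl/day
Fraction yield = 9.4%
yield = throughput * fraction / 100
yield = 128759 * 9.4 / 100 = 12103.346

12103.346 bbl/day


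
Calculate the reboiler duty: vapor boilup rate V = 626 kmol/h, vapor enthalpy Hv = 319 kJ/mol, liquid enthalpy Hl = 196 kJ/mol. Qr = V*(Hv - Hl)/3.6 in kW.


Qr = 626 * (319 - 196) / 3.6 = 626 * 123 / 3.6 = 21390

21390 kW


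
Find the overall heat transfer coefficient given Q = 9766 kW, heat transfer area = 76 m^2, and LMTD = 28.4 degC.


From Q = U*A*LMTD, U = Q / (A * LMTD)
U = 9766 / (76 * 28.4) = 9766 / 2158.4 = 4.525

4.525 kW/(m^2*K)


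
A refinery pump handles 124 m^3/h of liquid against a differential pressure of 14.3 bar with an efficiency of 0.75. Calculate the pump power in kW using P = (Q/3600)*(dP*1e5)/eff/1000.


Q = 124 / 3600 = 0.0344444 m^3/s
P = 0.0344444 * (14.3 * 1e5) / 0.75 / 1000 = 65.67

65.67 kW


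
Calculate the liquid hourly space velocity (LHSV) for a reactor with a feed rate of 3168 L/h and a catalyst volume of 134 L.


LHSV = volumetric feed rate / catalyst volume
= 3168 L/h / 134 L
= 23.64 h^-1

23.64 h^-1


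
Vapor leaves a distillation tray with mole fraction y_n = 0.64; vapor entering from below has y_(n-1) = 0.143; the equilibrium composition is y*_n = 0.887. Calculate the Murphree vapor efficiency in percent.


Murphree vapor efficiency: EMV = (y_n - y_(n-1)) / (y*_n - y_(n-1)) * 100
EMV = (0.64 - 0.143) / (0.887 - 0.143) * 100 = 0.497 / 0.744 * 100 = 66.80

66.80 %


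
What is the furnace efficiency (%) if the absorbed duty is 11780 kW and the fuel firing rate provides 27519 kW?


Furnace efficiency = Q_absorbed / Q_fuel * 100
= 11780 / 27519 * 100 = 42.81

42.81 %


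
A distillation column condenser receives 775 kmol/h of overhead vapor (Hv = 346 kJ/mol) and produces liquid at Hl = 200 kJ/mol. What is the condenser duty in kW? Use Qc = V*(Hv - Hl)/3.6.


Qc = 775 * (346 - 200) / 3.6 = 775 * 146 / 3.6 = 31430

31430 kW


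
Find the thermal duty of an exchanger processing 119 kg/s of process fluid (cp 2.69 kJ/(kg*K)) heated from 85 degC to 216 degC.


Q = m_dot * cp * delta_T
delta_T = 216 - 85 = 131 K
Q = 119 * 2.69 * 131
= 320.11 * 131
= 41934.41 kW

41934.41 kW


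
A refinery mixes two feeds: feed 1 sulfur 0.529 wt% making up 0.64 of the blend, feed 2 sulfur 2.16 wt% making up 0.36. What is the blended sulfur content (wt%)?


Linear sulfur blending: S_blend = x1*S1 + x2*S2
Contribution 1: 0.64 * 0.529 = 0.33856 wt%
Contribution 2: 0.36 * 2.16 = 0.7776 wt%
S_blend = 0.33856 + 0.7776 = 1.11616

1.11616 wt%


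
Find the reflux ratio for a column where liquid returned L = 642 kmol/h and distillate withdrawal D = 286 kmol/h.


Reflux ratio definition: R = L / D (liquid returned / distillate withdrawn)
L = 642 kmol/h, D = 286 kmol/h
R = 642 / 286 = 2.245

2.245


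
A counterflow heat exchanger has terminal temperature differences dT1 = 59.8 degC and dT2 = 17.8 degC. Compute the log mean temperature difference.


LMTD = (dT1 - dT2) / ln(dT1/dT2)
= (59.8 - 17.8) / ln(59.8 / 17.8) = 42 / 1.21181 = 34.66

34.66 degC


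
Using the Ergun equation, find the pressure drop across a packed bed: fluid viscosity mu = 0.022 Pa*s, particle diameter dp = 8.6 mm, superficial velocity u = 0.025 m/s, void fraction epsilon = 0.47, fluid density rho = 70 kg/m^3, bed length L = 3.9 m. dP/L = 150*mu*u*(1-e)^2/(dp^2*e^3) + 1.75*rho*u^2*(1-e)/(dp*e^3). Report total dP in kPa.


dp = 8.6 mm = 0.0086 m
Viscous term = 150*0.022*0.025*(1-0.47)^2 / (0.0086^2*0.47^3) = 3017.97
Inertial term = 1.75*70*0.025^2*(1-0.47) / (0.0086*0.47^3) = 45.4464
dP/L = 3017.97 + 45.4464 = 3063.42 Pa/m
dP = 3063.42 * 3.9 / 1000 = 11.95 kPa

11.95 kPa


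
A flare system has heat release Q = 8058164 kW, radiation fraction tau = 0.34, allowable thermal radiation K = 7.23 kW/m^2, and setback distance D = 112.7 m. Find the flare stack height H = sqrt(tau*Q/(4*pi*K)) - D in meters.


tau*Q/(4*pi*K) = 0.34 * 8058164 / (4 * pi * 7.23) = 30155.5
sqrt(30155.5) = 173.653
H = 173.653 - 112.7 = 60.95

60.95 m


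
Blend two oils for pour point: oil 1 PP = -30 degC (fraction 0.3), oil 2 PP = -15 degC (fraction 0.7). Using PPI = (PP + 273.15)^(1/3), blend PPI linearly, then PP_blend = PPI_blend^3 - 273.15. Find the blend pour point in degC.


PPI_1 = (-30 + 273.15)^(1/3) = 6.241535
PPI_2 = (-15 + 273.15)^(1/3) = 6.36733
PPI_blend = 0.3 * 6.241535 + 0.7 * 6.36733 = 6.329591
PP_blend = 6.329591^3 - 273.15 = 253.587 - 273.15 = -19.56

-19.56 degC


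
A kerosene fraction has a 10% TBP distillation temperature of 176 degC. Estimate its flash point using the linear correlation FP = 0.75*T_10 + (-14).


FP = 0.75 * 176 + (-14) = 118

118 degC


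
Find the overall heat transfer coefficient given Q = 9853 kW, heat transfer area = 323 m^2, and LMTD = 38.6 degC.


From Q = U*A*LMTD, U = Q / (A * LMTD)
U = 9853 / (323 * 38.6) = 9853 / 12467.8 = 0.7903

0.7903 kW/(m^2*K)


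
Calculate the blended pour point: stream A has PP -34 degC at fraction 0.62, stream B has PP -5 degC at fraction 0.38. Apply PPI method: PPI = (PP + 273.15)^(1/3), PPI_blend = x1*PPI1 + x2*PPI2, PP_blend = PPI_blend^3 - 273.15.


PPI_1 = (-34 + 273.15)^(1/3) = 6.20712
PPI_2 = (-5 + 273.15)^(1/3) = 6.448508
PPI_blend = 0.62 * 6.20712 + 0.38 * 6.448508 = 6.298847
PP_blend = 6.298847^3 - 273.15 = 249.9097 - 273.15 = -23.24

-23.24 degC


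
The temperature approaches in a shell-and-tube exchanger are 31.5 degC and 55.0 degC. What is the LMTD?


LMTD = (dT1 - dT2) / ln(dT1/dT2)
= (31.5 - 55.0) / ln(31.5 / 55.0) = -23.5 / -0.557346 = 42.16

42.16 degC


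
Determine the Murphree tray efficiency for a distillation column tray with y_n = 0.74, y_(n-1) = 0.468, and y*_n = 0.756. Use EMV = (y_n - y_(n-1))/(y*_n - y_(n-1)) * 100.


Murphree vapor efficiency: EMV = (y_n - y_(n-1)) / (y*_n - y_(n-1)) * 100
EMV = (0.74 - 0.468) / (0.756 - 0.468) * 100 = 0.272 / 0.288 * 100 = 94.44

94.44 %


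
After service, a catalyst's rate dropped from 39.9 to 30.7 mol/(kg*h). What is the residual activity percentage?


Activity (%) = (rate_used / rate_fresh) * 100
rate_used = 30.7, rate_fresh = 39.9
= (30.7 / 39.9) * 100
= 0.7694 * 100 = 76.94

76.94 %


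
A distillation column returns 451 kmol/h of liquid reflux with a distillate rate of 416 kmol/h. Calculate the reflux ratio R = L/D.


Reflux ratio definition: R = L / D (liquid returned / distillate withdrawn)
L = 451 kmol/h, D = 416 kmol/h
R = 451 / 416 = 1.084

1.084


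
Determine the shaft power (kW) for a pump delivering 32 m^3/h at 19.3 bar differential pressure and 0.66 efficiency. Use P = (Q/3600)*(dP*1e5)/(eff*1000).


Q = 32 / 3600 = 0.00888889 m^3/s
P = 0.00888889 * (19.3 * 1e5) / 0.66 / 1000 = 25.99

25.99 kW


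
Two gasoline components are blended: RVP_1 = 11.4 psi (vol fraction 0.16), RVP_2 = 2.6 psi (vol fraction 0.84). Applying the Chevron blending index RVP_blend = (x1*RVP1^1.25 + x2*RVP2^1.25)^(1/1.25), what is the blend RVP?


Chevron index: RVP_blend = (sum xi*RVPi^1.25)^(1/1.25)
RVP^1.25 terms: 0.16 * 11.4^1.25 + 0.84 * 2.6^1.25 = 6.12489
RVP_blend = 6.12489^(1/1.25) = 4.263

4.263 psi


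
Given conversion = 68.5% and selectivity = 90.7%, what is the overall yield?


Overall yield = conversion (%) * selectivity (%) / 100
Conversion = 68.5%, Selectivity = 90.7%
Y = 68.5 * 90.7 / 100
= 62.1295 %

62.1295 %


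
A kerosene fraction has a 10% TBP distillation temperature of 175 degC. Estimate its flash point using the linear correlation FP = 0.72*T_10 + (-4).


FP = 0.72 * 175 + (-4) = 122

122 degC


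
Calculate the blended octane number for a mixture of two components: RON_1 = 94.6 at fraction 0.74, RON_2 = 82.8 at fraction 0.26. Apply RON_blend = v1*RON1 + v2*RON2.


Linear blending: RON_blend = sum(vi * RONi)
Contribution 1: 0.74 * 94.6 = 70.004
Contribution 2: 0.26 * 82.8 = 21.528
RON_blend = 70.004 + 21.528 = 91.532

91.532


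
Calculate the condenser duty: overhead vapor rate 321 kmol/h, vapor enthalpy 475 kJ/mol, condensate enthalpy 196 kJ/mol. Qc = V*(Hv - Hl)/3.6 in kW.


Qc = 321 * (475 - 196) / 3.6 = 321 * 279 / 3.6 = 24880

24880 kW


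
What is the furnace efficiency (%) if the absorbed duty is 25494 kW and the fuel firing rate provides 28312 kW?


Furnace efficiency = Q_absorbed / Q_fuel * 100
= 25494 / 28312 * 100 = 90.05

90.05 %


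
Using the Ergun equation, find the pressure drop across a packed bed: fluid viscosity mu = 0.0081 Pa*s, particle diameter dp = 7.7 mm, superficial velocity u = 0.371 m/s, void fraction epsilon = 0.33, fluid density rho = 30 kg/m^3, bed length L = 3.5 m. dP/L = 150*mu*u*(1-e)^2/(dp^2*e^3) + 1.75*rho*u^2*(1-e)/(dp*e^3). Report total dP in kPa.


dp = 7.7 mm = 0.0077 m
Viscous term = 150*0.0081*0.371*(1-0.33)^2 / (0.0077^2*0.33^3) = 94967.8
Inertial term = 1.75*30*0.371^2*(1-0.33) / (0.0077*0.33^3) = 17496.4
dP/L = 94967.8 + 17496.4 = 112464 Pa/m
dP = 112464 * 3.5 / 1000 = 393.6 kPa

393.6 kPa


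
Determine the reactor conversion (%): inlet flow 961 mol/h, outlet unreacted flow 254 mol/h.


X = (F_in - F_out) / F_in * 100
Moles reacted = 961 - 254 = 707
X = 707 / 961 * 100
= 0.7357 * 100
= 73.57 %

73.57 %


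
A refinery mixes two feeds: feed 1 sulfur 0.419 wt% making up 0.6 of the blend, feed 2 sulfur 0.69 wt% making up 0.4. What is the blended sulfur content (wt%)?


Linear sulfur blending: S_blend = x1*S1 + x2*S2
Contribution 1: 0.6 * 0.419 = 0.2514 wt%
Contribution 2: 0.4 * 0.69 = 0.276 wt%
S_blend = 0.2514 + 0.276 = 0.5274

0.5274 wt%


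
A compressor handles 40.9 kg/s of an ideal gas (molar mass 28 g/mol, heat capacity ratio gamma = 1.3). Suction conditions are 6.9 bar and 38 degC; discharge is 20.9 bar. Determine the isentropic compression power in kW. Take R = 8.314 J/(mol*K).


Isentropic work: W = m*(gamma/(gamma-1))*(R*T1/MW)*((P2/P1)^((gamma-1)/gamma) - 1)
T1 = 38 + 273.15 = 311.15 K
Pressure ratio = 20.9 / 6.9 = 3.02899
Exponent = (1.3 - 1)/1.3 = 0.230769
(P2/P1)^exp - 1 = 3.02899^0.230769 - 1 = 0.291423
W = 40.9 * 1.3 / 0.3 * 8.314 * 311.15 / 28 * 0.291423 = 4772

4772 kW


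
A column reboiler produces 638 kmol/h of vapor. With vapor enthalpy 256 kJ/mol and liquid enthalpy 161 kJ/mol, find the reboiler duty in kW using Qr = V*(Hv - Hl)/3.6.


Qr = 638 * (256 - 161) / 3.6 = 638 * 95 / 3.6 = 16840

16840 kW


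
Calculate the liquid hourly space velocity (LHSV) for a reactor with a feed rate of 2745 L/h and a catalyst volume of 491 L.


LHSV = volumetric feed rate / catalyst volume
= 2745 L/h / 491 L
= 5.591 h^-1

5.591 h^-1


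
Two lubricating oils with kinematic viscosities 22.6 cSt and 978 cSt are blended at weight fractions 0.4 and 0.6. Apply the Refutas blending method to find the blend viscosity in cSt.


Refutas method: VBN_i = 14.534*ln(ln(visc_i + 0.8)) + 10.975, blended linearly by mass fraction; since VBN is linear in VBI_i = ln(ln(visc_i + 0.8)) and the fractions sum to 1, blend VBI directly: visc = exp(exp(VBI_blend)) - 0.8
VBI_1 = ln(ln(22.6 + 0.8)) = 1.14827
VBI_2 = ln(ln(978 + 0.8)) = 1.92954
VBI_blend = 0.4 * 1.14827 + 0.6 * 1.92954 = 1.61703
visc_blend = exp(exp(1.61703)) - 0.8 = 153.4

153.4 cSt


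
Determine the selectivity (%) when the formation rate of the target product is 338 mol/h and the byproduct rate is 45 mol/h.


Selectivity = desired / (desired + undesired) * 100
Total products = 338 + 45 = 383 mol/h
S = 338 / 383 * 100
= 0.8825 * 100
= 88.25 %

88.25 %


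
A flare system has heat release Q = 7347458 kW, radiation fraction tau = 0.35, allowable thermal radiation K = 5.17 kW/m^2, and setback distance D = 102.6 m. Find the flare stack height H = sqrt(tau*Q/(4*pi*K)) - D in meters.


tau*Q/(4*pi*K) = 0.35 * 7347458 / (4 * pi * 5.17) = 39582.6
sqrt(39582.6) = 198.954
H = 198.954 - 102.6 = 96.35

96.35 m


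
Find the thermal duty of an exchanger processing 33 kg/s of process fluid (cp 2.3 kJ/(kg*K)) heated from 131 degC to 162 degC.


Q = m_dot * cp * delta_T
delta_T = 162 - 131 = 31 K
Q = 33 * 2.3 * 31
= 75.9 * 31
= 2352.9 kW

2352.9 kW


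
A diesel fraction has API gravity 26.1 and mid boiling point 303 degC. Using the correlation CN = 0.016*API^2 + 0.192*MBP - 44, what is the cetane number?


CN = 0.016 * 26.1^2 + 0.192 * 303 - 44
CN = 10.89936 + 58.176 - 44 = 25.07536

25.07536


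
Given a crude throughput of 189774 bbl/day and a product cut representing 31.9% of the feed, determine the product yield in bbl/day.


Crude throughput = 189774 bbl/day
Fraction yield = 31.9%
yield = throughput * fraction / 100
yield = 189774 * 31.9 / 100 = 60537.906

60537.906 bbl/day


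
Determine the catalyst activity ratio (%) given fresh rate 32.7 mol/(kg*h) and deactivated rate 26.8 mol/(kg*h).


Activity (%) = (rate_used / rate_fresh) * 100
rate_used = 26.8, rate_fresh = 32.7
= (26.8 / 32.7) * 100
= 0.8196 * 100 = 81.96

81.96 %


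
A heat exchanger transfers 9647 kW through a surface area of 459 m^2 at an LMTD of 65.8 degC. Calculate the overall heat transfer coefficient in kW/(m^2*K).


From Q = U*A*LMTD, U = Q / (A * LMTD)
U = 9647 / (459 * 65.8) = 9647 / 30202.2 = 0.3194

0.3194 kW/(m^2*K)


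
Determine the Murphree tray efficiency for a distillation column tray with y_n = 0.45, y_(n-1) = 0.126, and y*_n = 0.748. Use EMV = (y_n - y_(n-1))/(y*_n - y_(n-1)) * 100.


Murphree vapor efficiency: EMV = (y_n - y_(n-1)) / (y*_n - y_(n-1)) * 100
EMV = (0.45 - 0.126) / (0.748 - 0.126) * 100 = 0.324 / 0.622 * 100 = 52.09

52.09 %


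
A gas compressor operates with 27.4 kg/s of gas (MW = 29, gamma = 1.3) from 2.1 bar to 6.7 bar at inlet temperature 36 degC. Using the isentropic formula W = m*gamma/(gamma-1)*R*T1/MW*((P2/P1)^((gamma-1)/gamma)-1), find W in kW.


Isentropic work: W = m*(gamma/(gamma-1))*(R*T1/MW)*((P2/P1)^((gamma-1)/gamma) - 1)
T1 = 36 + 273.15 = 309.15 K
Pressure ratio = 6.7 / 2.1 = 3.19048
Exponent = (1.3 - 1)/1.3 = 0.230769
(P2/P1)^exp - 1 = 3.19048^0.230769 - 1 = 0.306996
W = 27.4 * 1.3 / 0.3 * 8.314 * 309.15 / 29 * 0.306996 = 3231

3231 kW


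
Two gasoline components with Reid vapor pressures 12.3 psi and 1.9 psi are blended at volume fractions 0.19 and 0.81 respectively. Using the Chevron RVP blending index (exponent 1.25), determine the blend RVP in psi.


Chevron index: RVP_blend = (sum xi*RVPi^1.25)^(1/1.25)
RVP^1.25 terms: 0.19 * 12.3^1.25 + 0.81 * 1.9^1.25 = 6.18345
RVP_blend = 6.18345^(1/1.25) = 4.295

4.295 psi


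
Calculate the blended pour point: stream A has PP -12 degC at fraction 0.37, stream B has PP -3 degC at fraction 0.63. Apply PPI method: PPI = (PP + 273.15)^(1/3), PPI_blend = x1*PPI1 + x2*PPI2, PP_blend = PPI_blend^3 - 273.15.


PPI_1 = (-12 + 273.15)^(1/3) = 6.391901
PPI_2 = (-3 + 273.15)^(1/3) = 6.464501
PPI_blend = 0.37 * 6.391901 + 0.63 * 6.464501 = 6.437639
PP_blend = 6.437639^3 - 273.15 = 266.7963 - 273.15 = -6.35

-6.35 degC


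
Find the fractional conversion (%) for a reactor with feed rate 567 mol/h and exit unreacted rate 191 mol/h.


X = (F_in - F_out) / F_in * 100
Moles reacted = 567 - 191 = 376
X = 376 / 567 * 100
= 0.6631 * 100
= 66.31 %

66.31 %


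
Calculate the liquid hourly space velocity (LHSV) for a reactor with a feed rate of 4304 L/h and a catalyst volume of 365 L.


LHSV = volumetric feed rate / catalyst volume
= 4304 L/h / 365 L
= 11.79 h^-1

11.79 h^-1


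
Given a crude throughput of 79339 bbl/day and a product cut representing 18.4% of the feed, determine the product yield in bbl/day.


Crude throughput = 79339 bbl/day
Fraction yield = 18.4%
yield = throughput * fraction / 100
yield = 79339 * 18.4 / 100 = 14598.376

14598.376 bbl/day


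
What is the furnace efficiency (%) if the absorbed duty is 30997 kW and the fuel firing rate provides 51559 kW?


Furnace efficiency = Q_absorbed / Q_fuel * 100
= 30997 / 51559 * 100 = 60.12

60.12 %


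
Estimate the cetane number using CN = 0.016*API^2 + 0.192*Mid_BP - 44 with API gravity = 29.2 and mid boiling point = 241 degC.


CN = 0.016 * 29.2^2 + 0.192 * 241 - 44
CN = 13.64224 + 46.272 - 44 = 15.91424

15.91424
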